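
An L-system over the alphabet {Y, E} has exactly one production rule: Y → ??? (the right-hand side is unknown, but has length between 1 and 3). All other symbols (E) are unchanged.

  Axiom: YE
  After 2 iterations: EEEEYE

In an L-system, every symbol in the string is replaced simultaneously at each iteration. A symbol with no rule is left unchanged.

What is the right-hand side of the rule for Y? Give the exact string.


Answer: EEY

Derivation:
Trying Y → EEY:
  Step 0: YE
  Step 1: EEYE
  Step 2: EEEEYE
Matches the given result.


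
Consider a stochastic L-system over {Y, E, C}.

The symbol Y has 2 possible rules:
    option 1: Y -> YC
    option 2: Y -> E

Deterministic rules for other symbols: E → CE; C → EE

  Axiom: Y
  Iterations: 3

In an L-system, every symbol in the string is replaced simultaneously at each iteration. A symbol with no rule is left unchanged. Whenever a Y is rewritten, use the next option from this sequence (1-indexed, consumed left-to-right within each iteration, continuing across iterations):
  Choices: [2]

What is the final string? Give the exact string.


Step 0: Y
Step 1: E  (used choices [2])
Step 2: CE  (used choices [])
Step 3: EECE  (used choices [])

Answer: EECE


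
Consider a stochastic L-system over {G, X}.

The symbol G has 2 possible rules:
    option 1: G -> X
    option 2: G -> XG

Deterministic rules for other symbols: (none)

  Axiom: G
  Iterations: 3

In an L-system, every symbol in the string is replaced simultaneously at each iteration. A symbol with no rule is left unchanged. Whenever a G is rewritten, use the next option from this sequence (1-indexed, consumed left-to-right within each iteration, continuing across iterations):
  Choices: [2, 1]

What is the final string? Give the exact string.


Step 0: G
Step 1: XG  (used choices [2])
Step 2: XX  (used choices [1])
Step 3: XX  (used choices [])

Answer: XX


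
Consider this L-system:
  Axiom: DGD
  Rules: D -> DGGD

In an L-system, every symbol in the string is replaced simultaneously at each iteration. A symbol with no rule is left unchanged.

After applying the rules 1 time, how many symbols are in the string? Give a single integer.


Answer: 9

Derivation:
Step 0: length = 3
Step 1: length = 9


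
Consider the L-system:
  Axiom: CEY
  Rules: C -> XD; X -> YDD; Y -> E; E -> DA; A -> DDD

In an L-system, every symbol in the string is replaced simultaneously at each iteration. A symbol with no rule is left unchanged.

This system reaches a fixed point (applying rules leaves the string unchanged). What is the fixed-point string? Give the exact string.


Step 0: CEY
Step 1: XDDAE
Step 2: YDDDDDDDDA
Step 3: EDDDDDDDDDDD
Step 4: DADDDDDDDDDDD
Step 5: DDDDDDDDDDDDDDD
Step 6: DDDDDDDDDDDDDDD  (unchanged — fixed point at step 5)

Answer: DDDDDDDDDDDDDDD


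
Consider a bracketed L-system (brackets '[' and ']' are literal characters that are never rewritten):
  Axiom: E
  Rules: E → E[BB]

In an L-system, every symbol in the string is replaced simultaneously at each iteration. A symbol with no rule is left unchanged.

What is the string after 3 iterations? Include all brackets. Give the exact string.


Step 0: E
Step 1: E[BB]
Step 2: E[BB][BB]
Step 3: E[BB][BB][BB]

Answer: E[BB][BB][BB]


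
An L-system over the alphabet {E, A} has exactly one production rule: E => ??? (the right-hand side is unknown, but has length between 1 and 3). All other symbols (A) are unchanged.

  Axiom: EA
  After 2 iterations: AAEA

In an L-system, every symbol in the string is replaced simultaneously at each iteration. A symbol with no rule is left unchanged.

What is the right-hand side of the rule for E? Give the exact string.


Answer: AE

Derivation:
Trying E => AE:
  Step 0: EA
  Step 1: AEA
  Step 2: AAEA
Matches the given result.


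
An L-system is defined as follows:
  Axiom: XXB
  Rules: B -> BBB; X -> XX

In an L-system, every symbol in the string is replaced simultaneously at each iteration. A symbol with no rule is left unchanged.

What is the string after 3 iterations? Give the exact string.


Step 0: XXB
Step 1: XXXXBBB
Step 2: XXXXXXXXBBBBBBBBB
Step 3: XXXXXXXXXXXXXXXXBBBBBBBBBBBBBBBBBBBBBBBBBBB

Answer: XXXXXXXXXXXXXXXXBBBBBBBBBBBBBBBBBBBBBBBBBBB


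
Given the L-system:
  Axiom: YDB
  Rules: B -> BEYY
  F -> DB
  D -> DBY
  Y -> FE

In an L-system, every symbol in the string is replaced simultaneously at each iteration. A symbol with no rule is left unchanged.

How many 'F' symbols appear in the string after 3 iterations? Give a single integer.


Answer: 5

Derivation:
Step 0: YDB  (0 'F')
Step 1: FEDBYBEYY  (1 'F')
Step 2: DBEDBYBEYYFEBEYYEFEFE  (3 'F')
Step 3: DBYBEYYEDBYBEYYFEBEYYEFEFEDBEBEYYEFEFEEDBEDBE  (5 'F')


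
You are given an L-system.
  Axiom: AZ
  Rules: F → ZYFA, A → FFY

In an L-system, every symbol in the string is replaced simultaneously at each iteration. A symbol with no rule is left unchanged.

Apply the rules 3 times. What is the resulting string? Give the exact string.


Step 0: AZ
Step 1: FFYZ
Step 2: ZYFAZYFAYZ
Step 3: ZYZYFAFFYZYZYFAFFYYZ

Answer: ZYZYFAFFYZYZYFAFFYYZ


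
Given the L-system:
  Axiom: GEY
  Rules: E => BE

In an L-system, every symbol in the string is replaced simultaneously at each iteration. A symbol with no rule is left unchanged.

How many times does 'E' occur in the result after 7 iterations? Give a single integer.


Answer: 1

Derivation:
Step 0: GEY  (1 'E')
Step 1: GBEY  (1 'E')
Step 2: GBBEY  (1 'E')
Step 3: GBBBEY  (1 'E')
Step 4: GBBBBEY  (1 'E')
Step 5: GBBBBBEY  (1 'E')
Step 6: GBBBBBBEY  (1 'E')
Step 7: GBBBBBBBEY  (1 'E')


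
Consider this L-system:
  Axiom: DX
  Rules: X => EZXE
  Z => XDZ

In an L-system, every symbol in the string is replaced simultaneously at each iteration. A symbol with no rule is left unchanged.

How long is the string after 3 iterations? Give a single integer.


Step 0: length = 2
Step 1: length = 5
Step 2: length = 10
Step 3: length = 20

Answer: 20


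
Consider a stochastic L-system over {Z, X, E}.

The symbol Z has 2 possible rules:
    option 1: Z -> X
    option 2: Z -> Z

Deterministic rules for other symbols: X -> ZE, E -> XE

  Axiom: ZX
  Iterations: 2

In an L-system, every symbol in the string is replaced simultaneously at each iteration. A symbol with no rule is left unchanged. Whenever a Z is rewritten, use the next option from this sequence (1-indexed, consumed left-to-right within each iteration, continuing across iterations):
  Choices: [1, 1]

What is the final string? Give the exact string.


Step 0: ZX
Step 1: XZE  (used choices [1])
Step 2: ZEXXE  (used choices [1])

Answer: ZEXXE


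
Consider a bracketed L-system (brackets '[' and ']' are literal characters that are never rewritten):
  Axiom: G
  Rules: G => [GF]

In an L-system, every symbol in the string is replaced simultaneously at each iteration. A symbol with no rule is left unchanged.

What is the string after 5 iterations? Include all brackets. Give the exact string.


Step 0: G
Step 1: [GF]
Step 2: [[GF]F]
Step 3: [[[GF]F]F]
Step 4: [[[[GF]F]F]F]
Step 5: [[[[[GF]F]F]F]F]

Answer: [[[[[GF]F]F]F]F]


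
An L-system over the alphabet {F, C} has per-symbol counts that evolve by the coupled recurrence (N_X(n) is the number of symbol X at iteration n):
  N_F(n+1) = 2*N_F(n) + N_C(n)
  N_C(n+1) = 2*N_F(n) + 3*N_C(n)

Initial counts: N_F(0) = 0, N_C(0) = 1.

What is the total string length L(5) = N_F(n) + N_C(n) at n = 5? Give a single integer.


Answer: 1024

Derivation:
Step 0: N_F=0, N_C=1, L=1
Step 1: N_F=1, N_C=3, L=4
Step 2: N_F=5, N_C=11, L=16
Step 3: N_F=21, N_C=43, L=64
Step 4: N_F=85, N_C=171, L=256
Step 5: N_F=341, N_C=683, L=1024


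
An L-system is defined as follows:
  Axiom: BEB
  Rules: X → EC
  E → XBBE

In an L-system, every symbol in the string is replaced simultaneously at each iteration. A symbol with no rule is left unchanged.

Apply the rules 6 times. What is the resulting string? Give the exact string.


Answer: BECBBXBBECBBXBBECBBECBBXBBECBBXBBECBBECBBXBBECBBECBBXBBECBBXBBECBBECBBXBBEB

Derivation:
Step 0: BEB
Step 1: BXBBEB
Step 2: BECBBXBBEB
Step 3: BXBBECBBECBBXBBEB
Step 4: BECBBXBBECBBXBBECBBECBBXBBEB
Step 5: BXBBECBBECBBXBBECBBECBBXBBECBBXBBECBBECBBXBBEB
Step 6: BECBBXBBECBBXBBECBBECBBXBBECBBXBBECBBECBBXBBECBBECBBXBBECBBXBBECBBECBBXBBEB


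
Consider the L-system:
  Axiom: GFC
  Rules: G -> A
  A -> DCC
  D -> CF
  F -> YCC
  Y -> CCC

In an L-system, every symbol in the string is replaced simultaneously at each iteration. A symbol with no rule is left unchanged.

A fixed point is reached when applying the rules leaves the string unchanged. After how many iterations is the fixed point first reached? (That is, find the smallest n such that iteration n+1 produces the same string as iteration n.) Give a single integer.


Answer: 5

Derivation:
Step 0: GFC
Step 1: AYCCC
Step 2: DCCCCCCCC
Step 3: CFCCCCCCCC
Step 4: CYCCCCCCCCCC
Step 5: CCCCCCCCCCCCCC
Step 6: CCCCCCCCCCCCCC  (unchanged — fixed point at step 5)


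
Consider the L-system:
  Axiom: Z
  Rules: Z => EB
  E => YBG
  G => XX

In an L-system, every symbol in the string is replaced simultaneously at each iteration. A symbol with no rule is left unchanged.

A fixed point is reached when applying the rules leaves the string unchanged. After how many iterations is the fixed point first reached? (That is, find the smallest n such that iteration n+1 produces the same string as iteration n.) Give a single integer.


Step 0: Z
Step 1: EB
Step 2: YBGB
Step 3: YBXXB
Step 4: YBXXB  (unchanged — fixed point at step 3)

Answer: 3


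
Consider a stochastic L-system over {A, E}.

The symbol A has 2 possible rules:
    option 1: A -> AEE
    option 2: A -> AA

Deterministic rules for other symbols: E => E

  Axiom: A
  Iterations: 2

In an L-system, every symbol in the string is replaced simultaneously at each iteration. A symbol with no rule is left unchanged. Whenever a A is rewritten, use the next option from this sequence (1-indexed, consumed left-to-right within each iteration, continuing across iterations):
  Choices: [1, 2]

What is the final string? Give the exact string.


Step 0: A
Step 1: AEE  (used choices [1])
Step 2: AAEE  (used choices [2])

Answer: AAEE


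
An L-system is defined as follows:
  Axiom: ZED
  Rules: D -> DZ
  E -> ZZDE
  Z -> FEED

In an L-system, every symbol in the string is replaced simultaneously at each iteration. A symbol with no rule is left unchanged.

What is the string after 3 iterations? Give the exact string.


Answer: FFEEDFEEDDZZZDEFEEDFEEDDZZZDEDZFEEDFZZDEZZDEDZFZZDEZZDEDZDZFEEDFEEDFEEDDZZZDEDZFEEDFZZDEZZDEDZ

Derivation:
Step 0: ZED
Step 1: FEEDZZDEDZ
Step 2: FZZDEZZDEDZFEEDFEEDDZZZDEDZFEED
Step 3: FFEEDFEEDDZZZDEFEEDFEEDDZZZDEDZFEEDFZZDEZZDEDZFZZDEZZDEDZDZFEEDFEEDFEEDDZZZDEDZFEEDFZZDEZZDEDZ


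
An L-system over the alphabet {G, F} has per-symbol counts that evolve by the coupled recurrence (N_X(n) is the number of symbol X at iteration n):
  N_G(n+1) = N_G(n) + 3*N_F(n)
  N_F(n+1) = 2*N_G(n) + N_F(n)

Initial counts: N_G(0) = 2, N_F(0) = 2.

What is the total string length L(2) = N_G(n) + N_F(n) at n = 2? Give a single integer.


Step 0: N_G=2, N_F=2, L=4
Step 1: N_G=8, N_F=6, L=14
Step 2: N_G=26, N_F=22, L=48

Answer: 48


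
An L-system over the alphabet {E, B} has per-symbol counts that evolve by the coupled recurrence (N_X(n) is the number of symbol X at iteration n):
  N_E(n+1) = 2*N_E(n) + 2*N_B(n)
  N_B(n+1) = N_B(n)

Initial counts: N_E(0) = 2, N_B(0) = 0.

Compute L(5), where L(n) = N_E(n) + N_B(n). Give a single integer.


Answer: 64

Derivation:
Step 0: N_E=2, N_B=0, L=2
Step 1: N_E=4, N_B=0, L=4
Step 2: N_E=8, N_B=0, L=8
Step 3: N_E=16, N_B=0, L=16
Step 4: N_E=32, N_B=0, L=32
Step 5: N_E=64, N_B=0, L=64


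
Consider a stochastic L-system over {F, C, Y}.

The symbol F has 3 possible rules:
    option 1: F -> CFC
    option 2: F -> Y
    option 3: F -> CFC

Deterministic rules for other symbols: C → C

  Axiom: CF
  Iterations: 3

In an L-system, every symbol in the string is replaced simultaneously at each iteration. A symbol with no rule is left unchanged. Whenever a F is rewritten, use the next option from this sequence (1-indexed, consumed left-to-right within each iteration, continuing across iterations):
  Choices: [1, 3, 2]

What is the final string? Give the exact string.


Step 0: CF
Step 1: CCFC  (used choices [1])
Step 2: CCCFCC  (used choices [3])
Step 3: CCCYCC  (used choices [2])

Answer: CCCYCC


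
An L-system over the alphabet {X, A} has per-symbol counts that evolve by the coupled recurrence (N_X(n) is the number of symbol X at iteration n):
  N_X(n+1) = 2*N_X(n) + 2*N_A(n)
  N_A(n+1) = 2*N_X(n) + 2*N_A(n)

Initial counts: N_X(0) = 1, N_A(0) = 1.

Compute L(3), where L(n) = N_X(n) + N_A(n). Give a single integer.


Answer: 128

Derivation:
Step 0: N_X=1, N_A=1, L=2
Step 1: N_X=4, N_A=4, L=8
Step 2: N_X=16, N_A=16, L=32
Step 3: N_X=64, N_A=64, L=128


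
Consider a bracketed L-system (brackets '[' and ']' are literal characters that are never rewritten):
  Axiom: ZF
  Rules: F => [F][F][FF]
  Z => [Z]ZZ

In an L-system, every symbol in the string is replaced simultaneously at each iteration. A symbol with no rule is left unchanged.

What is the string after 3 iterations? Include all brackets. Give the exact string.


Step 0: ZF
Step 1: [Z]ZZ[F][F][FF]
Step 2: [[Z]ZZ][Z]ZZ[Z]ZZ[[F][F][FF]][[F][F][FF]][[F][F][FF][F][F][FF]]
Step 3: [[[Z]ZZ][Z]ZZ[Z]ZZ][[Z]ZZ][Z]ZZ[Z]ZZ[[Z]ZZ][Z]ZZ[Z]ZZ[[[F][F][FF]][[F][F][FF]][[F][F][FF][F][F][FF]]][[[F][F][FF]][[F][F][FF]][[F][F][FF][F][F][FF]]][[[F][F][FF]][[F][F][FF]][[F][F][FF][F][F][FF]][[F][F][FF]][[F][F][FF]][[F][F][FF][F][F][FF]]]

Answer: [[[Z]ZZ][Z]ZZ[Z]ZZ][[Z]ZZ][Z]ZZ[Z]ZZ[[Z]ZZ][Z]ZZ[Z]ZZ[[[F][F][FF]][[F][F][FF]][[F][F][FF][F][F][FF]]][[[F][F][FF]][[F][F][FF]][[F][F][FF][F][F][FF]]][[[F][F][FF]][[F][F][FF]][[F][F][FF][F][F][FF]][[F][F][FF]][[F][F][FF]][[F][F][FF][F][F][FF]]]


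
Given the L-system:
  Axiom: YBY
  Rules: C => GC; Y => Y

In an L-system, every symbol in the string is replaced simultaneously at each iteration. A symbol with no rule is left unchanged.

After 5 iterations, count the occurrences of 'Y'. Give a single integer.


Step 0: YBY  (2 'Y')
Step 1: YBY  (2 'Y')
Step 2: YBY  (2 'Y')
Step 3: YBY  (2 'Y')
Step 4: YBY  (2 'Y')
Step 5: YBY  (2 'Y')

Answer: 2


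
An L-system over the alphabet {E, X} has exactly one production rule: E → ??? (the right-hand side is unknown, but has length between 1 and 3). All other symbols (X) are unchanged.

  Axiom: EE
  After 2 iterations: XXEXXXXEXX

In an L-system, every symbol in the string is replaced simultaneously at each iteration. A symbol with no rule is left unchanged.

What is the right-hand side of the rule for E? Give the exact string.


Trying E → XEX:
  Step 0: EE
  Step 1: XEXXEX
  Step 2: XXEXXXXEXX
Matches the given result.

Answer: XEX


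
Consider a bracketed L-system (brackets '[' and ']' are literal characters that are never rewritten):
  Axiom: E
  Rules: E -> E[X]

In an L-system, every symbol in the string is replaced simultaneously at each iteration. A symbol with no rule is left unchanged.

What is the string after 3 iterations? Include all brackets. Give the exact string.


Step 0: E
Step 1: E[X]
Step 2: E[X][X]
Step 3: E[X][X][X]

Answer: E[X][X][X]


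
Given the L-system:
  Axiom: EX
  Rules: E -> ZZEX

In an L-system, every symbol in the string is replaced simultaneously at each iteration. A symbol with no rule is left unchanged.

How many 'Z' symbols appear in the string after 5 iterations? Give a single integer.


Answer: 10

Derivation:
Step 0: EX  (0 'Z')
Step 1: ZZEXX  (2 'Z')
Step 2: ZZZZEXXX  (4 'Z')
Step 3: ZZZZZZEXXXX  (6 'Z')
Step 4: ZZZZZZZZEXXXXX  (8 'Z')
Step 5: ZZZZZZZZZZEXXXXXX  (10 'Z')


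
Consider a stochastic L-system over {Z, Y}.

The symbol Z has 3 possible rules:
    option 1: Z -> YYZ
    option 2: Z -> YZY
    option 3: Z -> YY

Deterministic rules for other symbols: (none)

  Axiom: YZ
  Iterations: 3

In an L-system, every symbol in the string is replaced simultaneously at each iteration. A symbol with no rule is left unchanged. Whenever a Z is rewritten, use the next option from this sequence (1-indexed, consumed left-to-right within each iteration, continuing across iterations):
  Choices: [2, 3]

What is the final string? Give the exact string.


Step 0: YZ
Step 1: YYZY  (used choices [2])
Step 2: YYYYY  (used choices [3])
Step 3: YYYYY  (used choices [])

Answer: YYYYY


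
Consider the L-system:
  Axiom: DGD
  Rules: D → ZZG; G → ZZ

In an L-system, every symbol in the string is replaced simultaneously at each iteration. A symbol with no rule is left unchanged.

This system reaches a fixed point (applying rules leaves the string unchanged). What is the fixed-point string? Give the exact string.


Answer: ZZZZZZZZZZ

Derivation:
Step 0: DGD
Step 1: ZZGZZZZG
Step 2: ZZZZZZZZZZ
Step 3: ZZZZZZZZZZ  (unchanged — fixed point at step 2)


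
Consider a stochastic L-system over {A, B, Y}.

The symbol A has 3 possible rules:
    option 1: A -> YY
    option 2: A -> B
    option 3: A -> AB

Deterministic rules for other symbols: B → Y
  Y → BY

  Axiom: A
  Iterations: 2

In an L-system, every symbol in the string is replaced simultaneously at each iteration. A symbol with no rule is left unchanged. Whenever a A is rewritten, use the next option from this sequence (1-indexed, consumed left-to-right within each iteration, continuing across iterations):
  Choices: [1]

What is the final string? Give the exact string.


Answer: BYBY

Derivation:
Step 0: A
Step 1: YY  (used choices [1])
Step 2: BYBY  (used choices [])


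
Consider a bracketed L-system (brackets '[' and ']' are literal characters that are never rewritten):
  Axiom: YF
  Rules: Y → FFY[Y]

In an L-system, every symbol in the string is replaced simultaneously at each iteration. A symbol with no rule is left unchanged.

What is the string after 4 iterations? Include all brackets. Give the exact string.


Answer: FFFFFFFFY[Y][FFY[Y]][FFFFY[Y][FFY[Y]]][FFFFFFY[Y][FFY[Y]][FFFFY[Y][FFY[Y]]]]F

Derivation:
Step 0: YF
Step 1: FFY[Y]F
Step 2: FFFFY[Y][FFY[Y]]F
Step 3: FFFFFFY[Y][FFY[Y]][FFFFY[Y][FFY[Y]]]F
Step 4: FFFFFFFFY[Y][FFY[Y]][FFFFY[Y][FFY[Y]]][FFFFFFY[Y][FFY[Y]][FFFFY[Y][FFY[Y]]]]F


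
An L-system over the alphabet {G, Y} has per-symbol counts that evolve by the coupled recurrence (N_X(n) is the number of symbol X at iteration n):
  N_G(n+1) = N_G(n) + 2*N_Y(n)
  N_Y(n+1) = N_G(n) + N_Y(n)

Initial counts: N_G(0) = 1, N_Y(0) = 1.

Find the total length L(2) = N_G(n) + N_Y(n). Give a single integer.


Answer: 12

Derivation:
Step 0: N_G=1, N_Y=1, L=2
Step 1: N_G=3, N_Y=2, L=5
Step 2: N_G=7, N_Y=5, L=12


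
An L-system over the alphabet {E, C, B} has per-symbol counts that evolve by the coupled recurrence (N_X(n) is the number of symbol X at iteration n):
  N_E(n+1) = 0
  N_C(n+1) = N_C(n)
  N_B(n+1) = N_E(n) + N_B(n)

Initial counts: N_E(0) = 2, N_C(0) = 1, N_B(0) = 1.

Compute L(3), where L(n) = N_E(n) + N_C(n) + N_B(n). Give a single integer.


Answer: 4

Derivation:
Step 0: N_E=2, N_C=1, N_B=1, L=4
Step 1: N_E=0, N_C=1, N_B=3, L=4
Step 2: N_E=0, N_C=1, N_B=3, L=4
Step 3: N_E=0, N_C=1, N_B=3, L=4


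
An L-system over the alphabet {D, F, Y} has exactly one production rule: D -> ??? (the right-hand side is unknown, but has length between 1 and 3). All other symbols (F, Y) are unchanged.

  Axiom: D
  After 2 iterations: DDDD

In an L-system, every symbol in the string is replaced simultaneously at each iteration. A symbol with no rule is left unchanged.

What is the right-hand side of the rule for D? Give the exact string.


Trying D -> DD:
  Step 0: D
  Step 1: DD
  Step 2: DDDD
Matches the given result.

Answer: DD


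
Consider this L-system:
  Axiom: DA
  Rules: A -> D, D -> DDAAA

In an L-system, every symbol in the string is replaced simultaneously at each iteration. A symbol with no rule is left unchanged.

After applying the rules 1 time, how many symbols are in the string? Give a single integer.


Step 0: length = 2
Step 1: length = 6

Answer: 6


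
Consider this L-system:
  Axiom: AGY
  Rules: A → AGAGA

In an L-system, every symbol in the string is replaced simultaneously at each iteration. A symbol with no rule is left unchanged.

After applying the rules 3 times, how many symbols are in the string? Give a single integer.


Step 0: length = 3
Step 1: length = 7
Step 2: length = 19
Step 3: length = 55

Answer: 55


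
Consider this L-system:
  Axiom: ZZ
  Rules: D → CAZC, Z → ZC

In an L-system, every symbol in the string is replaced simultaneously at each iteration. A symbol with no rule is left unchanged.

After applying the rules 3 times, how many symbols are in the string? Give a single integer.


Answer: 8

Derivation:
Step 0: length = 2
Step 1: length = 4
Step 2: length = 6
Step 3: length = 8


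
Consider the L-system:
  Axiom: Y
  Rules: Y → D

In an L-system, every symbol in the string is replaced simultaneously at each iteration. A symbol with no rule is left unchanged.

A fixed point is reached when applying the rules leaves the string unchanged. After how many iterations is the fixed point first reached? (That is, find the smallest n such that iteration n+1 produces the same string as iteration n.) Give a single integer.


Answer: 1

Derivation:
Step 0: Y
Step 1: D
Step 2: D  (unchanged — fixed point at step 1)


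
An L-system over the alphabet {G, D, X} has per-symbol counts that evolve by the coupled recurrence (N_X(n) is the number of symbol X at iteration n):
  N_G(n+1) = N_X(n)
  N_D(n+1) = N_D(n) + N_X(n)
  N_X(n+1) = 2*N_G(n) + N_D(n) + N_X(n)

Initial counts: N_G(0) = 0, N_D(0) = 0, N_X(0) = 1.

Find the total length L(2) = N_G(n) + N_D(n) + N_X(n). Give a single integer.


Step 0: N_G=0, N_D=0, N_X=1, L=1
Step 1: N_G=1, N_D=1, N_X=1, L=3
Step 2: N_G=1, N_D=2, N_X=4, L=7

Answer: 7


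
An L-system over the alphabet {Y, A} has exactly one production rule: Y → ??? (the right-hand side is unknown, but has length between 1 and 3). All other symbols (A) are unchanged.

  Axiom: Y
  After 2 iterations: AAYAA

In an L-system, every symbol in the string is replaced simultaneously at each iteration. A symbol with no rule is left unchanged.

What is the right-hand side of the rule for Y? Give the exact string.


Trying Y → AYA:
  Step 0: Y
  Step 1: AYA
  Step 2: AAYAA
Matches the given result.

Answer: AYA


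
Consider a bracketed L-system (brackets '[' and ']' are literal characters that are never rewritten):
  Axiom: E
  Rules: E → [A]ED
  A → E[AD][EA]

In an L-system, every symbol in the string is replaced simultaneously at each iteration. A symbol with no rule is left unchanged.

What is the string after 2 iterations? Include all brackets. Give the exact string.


Step 0: E
Step 1: [A]ED
Step 2: [E[AD][EA]][A]EDD

Answer: [E[AD][EA]][A]EDD


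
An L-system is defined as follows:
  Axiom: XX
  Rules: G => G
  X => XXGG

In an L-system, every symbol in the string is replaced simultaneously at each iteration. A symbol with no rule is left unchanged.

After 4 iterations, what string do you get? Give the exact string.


Answer: XXGGXXGGGGXXGGXXGGGGGGXXGGXXGGGGXXGGXXGGGGGGGGXXGGXXGGGGXXGGXXGGGGGGXXGGXXGGGGXXGGXXGGGGGGGG

Derivation:
Step 0: XX
Step 1: XXGGXXGG
Step 2: XXGGXXGGGGXXGGXXGGGG
Step 3: XXGGXXGGGGXXGGXXGGGGGGXXGGXXGGGGXXGGXXGGGGGG
Step 4: XXGGXXGGGGXXGGXXGGGGGGXXGGXXGGGGXXGGXXGGGGGGGGXXGGXXGGGGXXGGXXGGGGGGXXGGXXGGGGXXGGXXGGGGGGGG


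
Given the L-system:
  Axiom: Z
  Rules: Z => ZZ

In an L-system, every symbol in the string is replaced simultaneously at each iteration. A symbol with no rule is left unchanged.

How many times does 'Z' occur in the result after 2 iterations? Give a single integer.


Answer: 4

Derivation:
Step 0: Z  (1 'Z')
Step 1: ZZ  (2 'Z')
Step 2: ZZZZ  (4 'Z')


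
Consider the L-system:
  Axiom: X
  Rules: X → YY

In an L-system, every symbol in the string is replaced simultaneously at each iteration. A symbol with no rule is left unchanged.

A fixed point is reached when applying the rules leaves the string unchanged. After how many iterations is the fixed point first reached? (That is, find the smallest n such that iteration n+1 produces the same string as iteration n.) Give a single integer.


Step 0: X
Step 1: YY
Step 2: YY  (unchanged — fixed point at step 1)

Answer: 1


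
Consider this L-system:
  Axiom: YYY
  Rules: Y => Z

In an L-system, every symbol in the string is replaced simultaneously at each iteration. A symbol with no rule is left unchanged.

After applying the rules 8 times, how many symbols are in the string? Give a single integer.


Answer: 3

Derivation:
Step 0: length = 3
Step 1: length = 3
Step 2: length = 3
Step 3: length = 3
Step 4: length = 3
Step 5: length = 3
Step 6: length = 3
Step 7: length = 3
Step 8: length = 3


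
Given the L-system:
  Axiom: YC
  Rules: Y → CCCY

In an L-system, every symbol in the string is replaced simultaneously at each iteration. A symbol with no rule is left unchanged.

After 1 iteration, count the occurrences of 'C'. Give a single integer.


Answer: 4

Derivation:
Step 0: YC  (1 'C')
Step 1: CCCYC  (4 'C')


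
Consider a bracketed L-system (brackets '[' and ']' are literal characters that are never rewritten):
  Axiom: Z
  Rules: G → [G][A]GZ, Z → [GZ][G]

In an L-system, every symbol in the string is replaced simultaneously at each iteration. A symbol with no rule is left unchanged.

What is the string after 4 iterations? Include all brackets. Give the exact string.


Answer: [[[[G][A]GZ][A][G][A]GZ[GZ][G]][A][[G][A]GZ][A][G][A]GZ[GZ][G][[G][A]GZ[GZ][G]][[G][A]GZ][[[G][A]GZ][A][G][A]GZ[GZ][G][[G][A]GZ[GZ][G]][[G][A]GZ]][[[G][A]GZ][A][G][A]GZ[GZ][G]]][[[[G][A]GZ][A][G][A]GZ[GZ][G]][A][[G][A]GZ][A][G][A]GZ[GZ][G][[G][A]GZ[GZ][G]][[G][A]GZ]]

Derivation:
Step 0: Z
Step 1: [GZ][G]
Step 2: [[G][A]GZ[GZ][G]][[G][A]GZ]
Step 3: [[[G][A]GZ][A][G][A]GZ[GZ][G][[G][A]GZ[GZ][G]][[G][A]GZ]][[[G][A]GZ][A][G][A]GZ[GZ][G]]
Step 4: [[[[G][A]GZ][A][G][A]GZ[GZ][G]][A][[G][A]GZ][A][G][A]GZ[GZ][G][[G][A]GZ[GZ][G]][[G][A]GZ][[[G][A]GZ][A][G][A]GZ[GZ][G][[G][A]GZ[GZ][G]][[G][A]GZ]][[[G][A]GZ][A][G][A]GZ[GZ][G]]][[[[G][A]GZ][A][G][A]GZ[GZ][G]][A][[G][A]GZ][A][G][A]GZ[GZ][G][[G][A]GZ[GZ][G]][[G][A]GZ]]


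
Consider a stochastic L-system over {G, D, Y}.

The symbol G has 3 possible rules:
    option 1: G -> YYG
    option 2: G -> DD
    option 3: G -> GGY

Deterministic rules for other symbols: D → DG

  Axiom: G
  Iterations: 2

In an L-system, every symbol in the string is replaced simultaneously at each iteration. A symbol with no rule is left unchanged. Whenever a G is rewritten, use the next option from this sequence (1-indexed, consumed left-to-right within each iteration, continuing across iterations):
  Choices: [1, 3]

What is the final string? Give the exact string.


Step 0: G
Step 1: YYG  (used choices [1])
Step 2: YYGGY  (used choices [3])

Answer: YYGGY


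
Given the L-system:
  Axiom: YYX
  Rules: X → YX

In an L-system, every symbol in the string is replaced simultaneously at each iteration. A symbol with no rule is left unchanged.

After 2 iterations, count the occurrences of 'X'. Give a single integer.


Answer: 1

Derivation:
Step 0: YYX  (1 'X')
Step 1: YYYX  (1 'X')
Step 2: YYYYX  (1 'X')


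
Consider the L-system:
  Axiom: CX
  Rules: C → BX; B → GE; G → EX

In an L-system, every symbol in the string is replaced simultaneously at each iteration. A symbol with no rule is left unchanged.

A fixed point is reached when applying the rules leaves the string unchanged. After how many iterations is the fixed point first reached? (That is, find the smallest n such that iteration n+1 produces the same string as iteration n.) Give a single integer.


Answer: 3

Derivation:
Step 0: CX
Step 1: BXX
Step 2: GEXX
Step 3: EXEXX
Step 4: EXEXX  (unchanged — fixed point at step 3)


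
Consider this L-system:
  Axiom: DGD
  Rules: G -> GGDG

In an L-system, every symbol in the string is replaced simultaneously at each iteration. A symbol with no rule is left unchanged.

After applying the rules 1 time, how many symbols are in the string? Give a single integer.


Answer: 6

Derivation:
Step 0: length = 3
Step 1: length = 6


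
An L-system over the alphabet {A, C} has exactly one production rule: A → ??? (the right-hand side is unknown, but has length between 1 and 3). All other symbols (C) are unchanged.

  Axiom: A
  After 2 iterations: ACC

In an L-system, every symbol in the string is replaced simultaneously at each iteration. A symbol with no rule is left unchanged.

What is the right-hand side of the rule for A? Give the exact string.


Trying A → AC:
  Step 0: A
  Step 1: AC
  Step 2: ACC
Matches the given result.

Answer: AC


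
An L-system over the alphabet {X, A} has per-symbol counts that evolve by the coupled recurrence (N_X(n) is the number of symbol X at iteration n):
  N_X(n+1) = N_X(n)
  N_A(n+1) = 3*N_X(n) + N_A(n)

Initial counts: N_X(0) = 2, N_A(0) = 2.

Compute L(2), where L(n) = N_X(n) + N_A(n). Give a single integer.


Step 0: N_X=2, N_A=2, L=4
Step 1: N_X=2, N_A=8, L=10
Step 2: N_X=2, N_A=14, L=16

Answer: 16


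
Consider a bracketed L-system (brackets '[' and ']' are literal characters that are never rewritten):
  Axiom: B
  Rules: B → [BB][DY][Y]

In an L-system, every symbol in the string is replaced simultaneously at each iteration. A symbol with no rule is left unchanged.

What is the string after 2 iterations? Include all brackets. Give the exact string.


Step 0: B
Step 1: [BB][DY][Y]
Step 2: [[BB][DY][Y][BB][DY][Y]][DY][Y]

Answer: [[BB][DY][Y][BB][DY][Y]][DY][Y]


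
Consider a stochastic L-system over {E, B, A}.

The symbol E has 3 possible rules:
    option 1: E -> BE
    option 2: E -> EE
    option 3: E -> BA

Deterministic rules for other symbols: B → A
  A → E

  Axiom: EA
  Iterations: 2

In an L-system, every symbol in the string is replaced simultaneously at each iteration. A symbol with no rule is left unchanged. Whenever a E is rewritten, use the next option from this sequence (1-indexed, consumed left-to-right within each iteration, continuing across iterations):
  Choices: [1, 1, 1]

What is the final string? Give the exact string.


Step 0: EA
Step 1: BEE  (used choices [1])
Step 2: ABEBE  (used choices [1, 1])

Answer: ABEBE


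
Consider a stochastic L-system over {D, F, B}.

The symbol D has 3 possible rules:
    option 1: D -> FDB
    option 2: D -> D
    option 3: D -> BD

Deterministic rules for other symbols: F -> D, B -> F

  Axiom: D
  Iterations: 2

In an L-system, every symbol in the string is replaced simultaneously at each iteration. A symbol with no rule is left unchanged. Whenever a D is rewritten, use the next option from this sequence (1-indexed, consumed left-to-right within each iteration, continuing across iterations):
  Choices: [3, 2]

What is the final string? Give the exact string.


Answer: FD

Derivation:
Step 0: D
Step 1: BD  (used choices [3])
Step 2: FD  (used choices [2])


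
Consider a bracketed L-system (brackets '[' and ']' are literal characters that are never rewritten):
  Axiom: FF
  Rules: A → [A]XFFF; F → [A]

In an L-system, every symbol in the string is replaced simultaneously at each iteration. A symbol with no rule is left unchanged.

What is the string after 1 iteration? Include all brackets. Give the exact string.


Answer: [A][A]

Derivation:
Step 0: FF
Step 1: [A][A]


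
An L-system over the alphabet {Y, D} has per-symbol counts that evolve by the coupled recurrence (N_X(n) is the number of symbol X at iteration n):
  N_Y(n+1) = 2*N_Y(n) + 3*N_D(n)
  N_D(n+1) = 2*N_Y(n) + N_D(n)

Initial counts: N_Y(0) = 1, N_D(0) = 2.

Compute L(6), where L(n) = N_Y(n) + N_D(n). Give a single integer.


Step 0: N_Y=1, N_D=2, L=3
Step 1: N_Y=8, N_D=4, L=12
Step 2: N_Y=28, N_D=20, L=48
Step 3: N_Y=116, N_D=76, L=192
Step 4: N_Y=460, N_D=308, L=768
Step 5: N_Y=1844, N_D=1228, L=3072
Step 6: N_Y=7372, N_D=4916, L=12288

Answer: 12288


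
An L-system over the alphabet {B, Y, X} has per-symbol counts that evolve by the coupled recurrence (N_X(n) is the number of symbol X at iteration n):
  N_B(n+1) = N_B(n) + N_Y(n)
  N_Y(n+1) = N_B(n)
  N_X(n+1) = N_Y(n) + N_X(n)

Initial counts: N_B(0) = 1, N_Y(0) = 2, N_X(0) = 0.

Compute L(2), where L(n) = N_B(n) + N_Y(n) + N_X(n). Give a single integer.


Answer: 10

Derivation:
Step 0: N_B=1, N_Y=2, N_X=0, L=3
Step 1: N_B=3, N_Y=1, N_X=2, L=6
Step 2: N_B=4, N_Y=3, N_X=3, L=10


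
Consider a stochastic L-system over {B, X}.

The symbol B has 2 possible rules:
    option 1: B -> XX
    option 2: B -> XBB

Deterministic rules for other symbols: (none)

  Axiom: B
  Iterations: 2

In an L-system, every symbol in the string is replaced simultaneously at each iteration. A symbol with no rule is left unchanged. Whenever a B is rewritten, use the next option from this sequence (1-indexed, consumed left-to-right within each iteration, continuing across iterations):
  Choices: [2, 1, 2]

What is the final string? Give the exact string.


Answer: XXXXBB

Derivation:
Step 0: B
Step 1: XBB  (used choices [2])
Step 2: XXXXBB  (used choices [1, 2])


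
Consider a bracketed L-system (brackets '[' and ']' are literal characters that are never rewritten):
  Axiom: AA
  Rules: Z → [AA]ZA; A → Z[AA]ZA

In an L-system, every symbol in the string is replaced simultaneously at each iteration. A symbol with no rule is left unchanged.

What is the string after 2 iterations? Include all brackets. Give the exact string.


Step 0: AA
Step 1: Z[AA]ZAZ[AA]ZA
Step 2: [AA]ZA[Z[AA]ZAZ[AA]ZA][AA]ZAZ[AA]ZA[AA]ZA[Z[AA]ZAZ[AA]ZA][AA]ZAZ[AA]ZA

Answer: [AA]ZA[Z[AA]ZAZ[AA]ZA][AA]ZAZ[AA]ZA[AA]ZA[Z[AA]ZAZ[AA]ZA][AA]ZAZ[AA]ZA


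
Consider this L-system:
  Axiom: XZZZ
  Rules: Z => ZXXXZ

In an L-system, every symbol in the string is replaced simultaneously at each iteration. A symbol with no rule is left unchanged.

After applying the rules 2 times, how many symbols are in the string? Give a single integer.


Answer: 40

Derivation:
Step 0: length = 4
Step 1: length = 16
Step 2: length = 40


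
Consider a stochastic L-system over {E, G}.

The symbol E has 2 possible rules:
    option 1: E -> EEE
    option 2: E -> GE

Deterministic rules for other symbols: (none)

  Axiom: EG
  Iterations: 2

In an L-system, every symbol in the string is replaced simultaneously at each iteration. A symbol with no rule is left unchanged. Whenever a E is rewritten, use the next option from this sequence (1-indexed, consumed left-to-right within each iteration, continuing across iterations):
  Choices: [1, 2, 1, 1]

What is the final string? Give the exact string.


Answer: GEEEEEEEG

Derivation:
Step 0: EG
Step 1: EEEG  (used choices [1])
Step 2: GEEEEEEEG  (used choices [2, 1, 1])


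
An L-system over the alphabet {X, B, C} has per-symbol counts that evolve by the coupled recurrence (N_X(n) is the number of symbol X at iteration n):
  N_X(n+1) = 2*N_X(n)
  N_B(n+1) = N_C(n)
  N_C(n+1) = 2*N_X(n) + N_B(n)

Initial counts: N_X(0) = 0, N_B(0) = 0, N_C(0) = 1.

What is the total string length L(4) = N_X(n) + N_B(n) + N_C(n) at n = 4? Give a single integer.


Step 0: N_X=0, N_B=0, N_C=1, L=1
Step 1: N_X=0, N_B=1, N_C=0, L=1
Step 2: N_X=0, N_B=0, N_C=1, L=1
Step 3: N_X=0, N_B=1, N_C=0, L=1
Step 4: N_X=0, N_B=0, N_C=1, L=1

Answer: 1


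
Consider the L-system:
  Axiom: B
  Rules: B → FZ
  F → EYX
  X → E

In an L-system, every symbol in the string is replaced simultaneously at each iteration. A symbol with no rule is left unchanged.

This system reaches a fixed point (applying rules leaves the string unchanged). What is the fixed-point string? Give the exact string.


Step 0: B
Step 1: FZ
Step 2: EYXZ
Step 3: EYEZ
Step 4: EYEZ  (unchanged — fixed point at step 3)

Answer: EYEZ


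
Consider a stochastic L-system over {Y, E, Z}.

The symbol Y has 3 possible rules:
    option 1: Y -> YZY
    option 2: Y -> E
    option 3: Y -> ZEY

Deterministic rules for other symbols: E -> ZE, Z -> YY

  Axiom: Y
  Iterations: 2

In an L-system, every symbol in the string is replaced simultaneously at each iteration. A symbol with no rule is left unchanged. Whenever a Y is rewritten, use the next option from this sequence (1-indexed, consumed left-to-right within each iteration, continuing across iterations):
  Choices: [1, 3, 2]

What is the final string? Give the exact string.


Step 0: Y
Step 1: YZY  (used choices [1])
Step 2: ZEYYYE  (used choices [3, 2])

Answer: ZEYYYE


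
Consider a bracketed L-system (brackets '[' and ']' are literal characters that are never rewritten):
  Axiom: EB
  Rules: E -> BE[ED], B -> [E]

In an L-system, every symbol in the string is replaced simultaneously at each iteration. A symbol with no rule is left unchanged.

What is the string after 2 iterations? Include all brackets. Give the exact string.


Step 0: EB
Step 1: BE[ED][E]
Step 2: [E]BE[ED][BE[ED]D][BE[ED]]

Answer: [E]BE[ED][BE[ED]D][BE[ED]]


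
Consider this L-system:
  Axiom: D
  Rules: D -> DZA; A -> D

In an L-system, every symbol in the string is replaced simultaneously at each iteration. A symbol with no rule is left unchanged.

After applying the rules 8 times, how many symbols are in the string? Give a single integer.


Step 0: length = 1
Step 1: length = 3
Step 2: length = 5
Step 3: length = 9
Step 4: length = 15
Step 5: length = 25
Step 6: length = 41
Step 7: length = 67
Step 8: length = 109

Answer: 109


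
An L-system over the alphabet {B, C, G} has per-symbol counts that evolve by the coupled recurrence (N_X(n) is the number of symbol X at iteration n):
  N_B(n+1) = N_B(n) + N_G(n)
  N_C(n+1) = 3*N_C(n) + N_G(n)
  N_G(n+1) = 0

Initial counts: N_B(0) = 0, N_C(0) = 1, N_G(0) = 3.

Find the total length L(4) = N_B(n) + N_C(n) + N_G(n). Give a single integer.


Answer: 165

Derivation:
Step 0: N_B=0, N_C=1, N_G=3, L=4
Step 1: N_B=3, N_C=6, N_G=0, L=9
Step 2: N_B=3, N_C=18, N_G=0, L=21
Step 3: N_B=3, N_C=54, N_G=0, L=57
Step 4: N_B=3, N_C=162, N_G=0, L=165


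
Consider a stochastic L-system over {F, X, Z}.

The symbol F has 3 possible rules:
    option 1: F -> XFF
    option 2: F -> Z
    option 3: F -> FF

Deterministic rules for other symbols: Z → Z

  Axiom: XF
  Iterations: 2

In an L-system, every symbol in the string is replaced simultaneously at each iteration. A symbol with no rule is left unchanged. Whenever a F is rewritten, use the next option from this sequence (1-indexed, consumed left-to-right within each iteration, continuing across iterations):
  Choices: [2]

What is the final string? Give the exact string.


Answer: XZ

Derivation:
Step 0: XF
Step 1: XZ  (used choices [2])
Step 2: XZ  (used choices [])


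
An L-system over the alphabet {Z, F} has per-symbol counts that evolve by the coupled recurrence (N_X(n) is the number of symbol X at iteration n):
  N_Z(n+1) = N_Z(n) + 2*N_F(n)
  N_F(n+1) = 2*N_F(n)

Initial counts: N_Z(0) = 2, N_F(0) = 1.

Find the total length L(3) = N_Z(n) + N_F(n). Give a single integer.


Step 0: N_Z=2, N_F=1, L=3
Step 1: N_Z=4, N_F=2, L=6
Step 2: N_Z=8, N_F=4, L=12
Step 3: N_Z=16, N_F=8, L=24

Answer: 24


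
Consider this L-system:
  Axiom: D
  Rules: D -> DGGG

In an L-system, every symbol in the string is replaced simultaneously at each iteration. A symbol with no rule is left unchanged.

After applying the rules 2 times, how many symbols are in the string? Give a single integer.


Step 0: length = 1
Step 1: length = 4
Step 2: length = 7

Answer: 7


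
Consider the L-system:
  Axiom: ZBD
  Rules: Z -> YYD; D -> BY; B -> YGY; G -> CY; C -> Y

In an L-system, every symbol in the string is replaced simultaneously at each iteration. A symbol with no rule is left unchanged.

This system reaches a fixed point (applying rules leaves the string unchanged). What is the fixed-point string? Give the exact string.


Answer: YYYYYYYYYYYYYYYY

Derivation:
Step 0: ZBD
Step 1: YYDYGYBY
Step 2: YYBYYCYYYGYY
Step 3: YYYGYYYYYYYCYYY
Step 4: YYYCYYYYYYYYYYYY
Step 5: YYYYYYYYYYYYYYYY
Step 6: YYYYYYYYYYYYYYYY  (unchanged — fixed point at step 5)
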